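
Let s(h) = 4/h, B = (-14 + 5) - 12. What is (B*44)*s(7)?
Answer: -528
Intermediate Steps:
B = -21 (B = -9 - 12 = -21)
(B*44)*s(7) = (-21*44)*(4/7) = -3696/7 = -924*4/7 = -528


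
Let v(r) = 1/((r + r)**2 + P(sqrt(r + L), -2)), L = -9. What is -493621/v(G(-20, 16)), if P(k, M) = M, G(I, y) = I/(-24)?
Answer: -3455347/9 ≈ -3.8393e+5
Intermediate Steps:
G(I, y) = -I/24 (G(I, y) = I*(-1/24) = -I/24)
v(r) = 1/(-2 + 4*r**2) (v(r) = 1/((r + r)**2 - 2) = 1/((2*r)**2 - 2) = 1/(4*r**2 - 2) = 1/(-2 + 4*r**2))
-493621/v(G(-20, 16)) = -493621/(1/(2*(-1 + 2*(-1/24*(-20))**2))) = -493621/(1/(2*(-1 + 2*(5/6)**2))) = -493621/(1/(2*(-1 + 2*(25/36)))) = -493621/(1/(2*(-1 + 25/18))) = -493621/(1/(2*(7/18))) = -493621/((1/2)*(18/7)) = -493621/9/7 = -493621*7/9 = -3455347/9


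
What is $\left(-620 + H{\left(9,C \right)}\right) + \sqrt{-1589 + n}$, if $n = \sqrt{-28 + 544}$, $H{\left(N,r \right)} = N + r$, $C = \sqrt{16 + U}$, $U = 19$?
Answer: $-611 + \sqrt{35} + \sqrt{-1589 + 2 \sqrt{129}} \approx -605.08 + 39.576 i$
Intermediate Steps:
$C = \sqrt{35}$ ($C = \sqrt{16 + 19} = \sqrt{35} \approx 5.9161$)
$n = 2 \sqrt{129}$ ($n = \sqrt{516} = 2 \sqrt{129} \approx 22.716$)
$\left(-620 + H{\left(9,C \right)}\right) + \sqrt{-1589 + n} = \left(-620 + \left(9 + \sqrt{35}\right)\right) + \sqrt{-1589 + 2 \sqrt{129}} = \left(-611 + \sqrt{35}\right) + \sqrt{-1589 + 2 \sqrt{129}} = -611 + \sqrt{35} + \sqrt{-1589 + 2 \sqrt{129}}$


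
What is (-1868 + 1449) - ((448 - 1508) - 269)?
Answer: 910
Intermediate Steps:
(-1868 + 1449) - ((448 - 1508) - 269) = -419 - (-1060 - 269) = -419 - 1*(-1329) = -419 + 1329 = 910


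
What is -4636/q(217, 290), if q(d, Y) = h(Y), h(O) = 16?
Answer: -1159/4 ≈ -289.75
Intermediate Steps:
q(d, Y) = 16
-4636/q(217, 290) = -4636/16 = -4636*1/16 = -1159/4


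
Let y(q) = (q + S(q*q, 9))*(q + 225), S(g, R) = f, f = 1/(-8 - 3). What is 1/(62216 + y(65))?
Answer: 11/891436 ≈ 1.2340e-5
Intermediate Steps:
f = -1/11 (f = 1/(-11) = -1/11 ≈ -0.090909)
S(g, R) = -1/11
y(q) = (225 + q)*(-1/11 + q) (y(q) = (q - 1/11)*(q + 225) = (-1/11 + q)*(225 + q) = (225 + q)*(-1/11 + q))
1/(62216 + y(65)) = 1/(62216 + (-225/11 + 65**2 + (2474/11)*65)) = 1/(62216 + (-225/11 + 4225 + 160810/11)) = 1/(62216 + 207060/11) = 1/(891436/11) = 11/891436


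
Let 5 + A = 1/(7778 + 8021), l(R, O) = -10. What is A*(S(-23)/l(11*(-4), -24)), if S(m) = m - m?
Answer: 0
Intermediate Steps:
S(m) = 0
A = -78994/15799 (A = -5 + 1/(7778 + 8021) = -5 + 1/15799 = -78994/15799 ≈ -4.9999)
A*(S(-23)/l(11*(-4), -24)) = -0/(-10) = -0*(-1)/10 = -78994/15799*0 = 0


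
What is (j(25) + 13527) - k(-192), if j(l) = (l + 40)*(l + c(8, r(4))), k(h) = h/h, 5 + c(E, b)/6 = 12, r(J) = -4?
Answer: 17881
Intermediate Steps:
c(E, b) = 42 (c(E, b) = -30 + 6*12 = -30 + 72 = 42)
k(h) = 1
j(l) = (40 + l)*(42 + l) (j(l) = (l + 40)*(l + 42) = (40 + l)*(42 + l))
(j(25) + 13527) - k(-192) = ((1680 + 25**2 + 82*25) + 13527) - 1*1 = ((1680 + 625 + 2050) + 13527) - 1 = (4355 + 13527) - 1 = 17882 - 1 = 17881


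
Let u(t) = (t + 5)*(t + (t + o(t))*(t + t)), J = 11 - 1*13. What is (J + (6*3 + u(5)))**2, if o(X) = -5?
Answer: 4356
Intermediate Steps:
J = -2 (J = 11 - 13 = -2)
u(t) = (5 + t)*(t + 2*t*(-5 + t)) (u(t) = (t + 5)*(t + (t - 5)*(t + t)) = (5 + t)*(t + (-5 + t)*(2*t)) = (5 + t)*(t + 2*t*(-5 + t)))
(J + (6*3 + u(5)))**2 = (-2 + (6*3 + 5*(-45 + 5 + 2*5**2)))**2 = (-2 + (18 + 5*(-45 + 5 + 2*25)))**2 = (-2 + (18 + 5*(-45 + 5 + 50)))**2 = (-2 + (18 + 5*10))**2 = (-2 + (18 + 50))**2 = (-2 + 68)**2 = 66**2 = 4356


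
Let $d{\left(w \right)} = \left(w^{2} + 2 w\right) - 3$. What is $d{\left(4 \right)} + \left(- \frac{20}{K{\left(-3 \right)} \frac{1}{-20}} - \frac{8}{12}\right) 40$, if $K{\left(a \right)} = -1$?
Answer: $- \frac{48017}{3} \approx -16006.0$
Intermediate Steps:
$d{\left(w \right)} = -3 + w^{2} + 2 w$
$d{\left(4 \right)} + \left(- \frac{20}{K{\left(-3 \right)} \frac{1}{-20}} - \frac{8}{12}\right) 40 = \left(-3 + 4^{2} + 2 \cdot 4\right) + \left(- \frac{20}{\left(-1\right) \frac{1}{-20}} - \frac{8}{12}\right) 40 = \left(-3 + 16 + 8\right) + \left(- \frac{20}{\left(-1\right) \left(- \frac{1}{20}\right)} - \frac{2}{3}\right) 40 = 21 + \left(- 20 \frac{1}{\frac{1}{20}} - \frac{2}{3}\right) 40 = 21 + \left(\left(-20\right) 20 - \frac{2}{3}\right) 40 = 21 + \left(-400 - \frac{2}{3}\right) 40 = 21 - \frac{48080}{3} = - \frac{48017}{3}$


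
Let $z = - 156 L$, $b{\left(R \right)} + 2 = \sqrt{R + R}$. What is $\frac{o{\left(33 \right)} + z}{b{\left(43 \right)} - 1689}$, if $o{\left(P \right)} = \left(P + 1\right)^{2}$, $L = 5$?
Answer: $- \frac{635816}{2859395} - \frac{376 \sqrt{86}}{2859395} \approx -0.22358$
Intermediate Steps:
$o{\left(P \right)} = \left(1 + P\right)^{2}$
$b{\left(R \right)} = -2 + \sqrt{2} \sqrt{R}$ ($b{\left(R \right)} = -2 + \sqrt{R + R} = -2 + \sqrt{2 R} = -2 + \sqrt{2} \sqrt{R}$)
$z = -780$ ($z = \left(-156\right) 5 = -780$)
$\frac{o{\left(33 \right)} + z}{b{\left(43 \right)} - 1689} = \frac{\left(1 + 33\right)^{2} - 780}{\left(-2 + \sqrt{2} \sqrt{43}\right) - 1689} = \frac{34^{2} - 780}{\left(-2 + \sqrt{86}\right) - 1689} = \frac{1156 - 780}{-1691 + \sqrt{86}} = \frac{376}{-1691 + \sqrt{86}}$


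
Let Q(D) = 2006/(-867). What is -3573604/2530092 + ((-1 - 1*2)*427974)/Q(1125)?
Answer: 20708757267094/37318857 ≈ 5.5491e+5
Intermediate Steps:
Q(D) = -118/51 (Q(D) = 2006*(-1/867) = -118/51)
-3573604/2530092 + ((-1 - 1*2)*427974)/Q(1125) = -3573604/2530092 + ((-1 - 1*2)*427974)/(-118/51) = -3573604*1/2530092 + ((-1 - 2)*427974)*(-51/118) = -893401/632523 - 3*427974*(-51/118) = -893401/632523 - 1283922*(-51/118) = -893401/632523 + 32740011/59 = 20708757267094/37318857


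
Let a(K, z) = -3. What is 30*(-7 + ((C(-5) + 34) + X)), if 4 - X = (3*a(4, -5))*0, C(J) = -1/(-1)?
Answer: 960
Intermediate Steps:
C(J) = 1 (C(J) = -1*(-1) = 1)
X = 4 (X = 4 - 3*(-3)*0 = 4 - (-9)*0 = 4 - 1*0 = 4 + 0 = 4)
30*(-7 + ((C(-5) + 34) + X)) = 30*(-7 + ((1 + 34) + 4)) = 30*(-7 + (35 + 4)) = 30*(-7 + 39) = 30*32 = 960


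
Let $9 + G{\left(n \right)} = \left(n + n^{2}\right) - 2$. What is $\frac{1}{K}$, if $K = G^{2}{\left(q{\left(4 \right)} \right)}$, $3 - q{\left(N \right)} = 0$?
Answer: $1$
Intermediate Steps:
$q{\left(N \right)} = 3$ ($q{\left(N \right)} = 3 - 0 = 3 + 0 = 3$)
$G{\left(n \right)} = -11 + n + n^{2}$ ($G{\left(n \right)} = -9 - \left(2 - n - n^{2}\right) = -9 + \left(-2 + n + n^{2}\right) = -11 + n + n^{2}$)
$K = 1$ ($K = \left(-11 + 3 + 3^{2}\right)^{2} = \left(-11 + 3 + 9\right)^{2} = 1^{2} = 1$)
$\frac{1}{K} = 1^{-1} = 1$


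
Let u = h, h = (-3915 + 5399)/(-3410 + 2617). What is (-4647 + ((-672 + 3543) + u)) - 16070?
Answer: -14153362/793 ≈ -17848.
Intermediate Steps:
h = -1484/793 (h = 1484/(-793) = 1484*(-1/793) = -1484/793 ≈ -1.8714)
u = -1484/793 ≈ -1.8714
(-4647 + ((-672 + 3543) + u)) - 16070 = (-4647 + ((-672 + 3543) - 1484/793)) - 16070 = (-4647 + (2871 - 1484/793)) - 16070 = (-4647 + 2275219/793) - 16070 = -1409852/793 - 16070 = -14153362/793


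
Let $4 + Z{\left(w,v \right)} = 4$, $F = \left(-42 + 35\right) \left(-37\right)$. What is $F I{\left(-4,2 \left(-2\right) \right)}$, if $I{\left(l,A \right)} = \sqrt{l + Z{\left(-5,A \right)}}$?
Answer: $518 i \approx 518.0 i$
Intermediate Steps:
$F = 259$ ($F = \left(-7\right) \left(-37\right) = 259$)
$Z{\left(w,v \right)} = 0$ ($Z{\left(w,v \right)} = -4 + 4 = 0$)
$I{\left(l,A \right)} = \sqrt{l}$ ($I{\left(l,A \right)} = \sqrt{l + 0} = \sqrt{l}$)
$F I{\left(-4,2 \left(-2\right) \right)} = 259 \sqrt{-4} = 259 \cdot 2 i = 518 i$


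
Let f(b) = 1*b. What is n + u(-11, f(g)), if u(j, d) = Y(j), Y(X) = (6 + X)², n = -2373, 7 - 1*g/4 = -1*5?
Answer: -2348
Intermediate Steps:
g = 48 (g = 28 - (-4)*5 = 28 - 4*(-5) = 28 + 20 = 48)
f(b) = b
u(j, d) = (6 + j)²
n + u(-11, f(g)) = -2373 + (6 - 11)² = -2373 + (-5)² = -2373 + 25 = -2348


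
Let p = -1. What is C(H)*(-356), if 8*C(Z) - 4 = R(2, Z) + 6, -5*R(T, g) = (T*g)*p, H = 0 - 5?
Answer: -356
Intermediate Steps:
H = -5
R(T, g) = T*g/5 (R(T, g) = -T*g*(-1)/5 = -(-1)*T*g/5 = T*g/5)
C(Z) = 5/4 + Z/20 (C(Z) = 1/2 + ((1/5)*2*Z + 6)/8 = 1/2 + (2*Z/5 + 6)/8 = 1/2 + (6 + 2*Z/5)/8 = 1/2 + (3/4 + Z/20) = 5/4 + Z/20)
C(H)*(-356) = (5/4 + (1/20)*(-5))*(-356) = (5/4 - 1/4)*(-356) = 1*(-356) = -356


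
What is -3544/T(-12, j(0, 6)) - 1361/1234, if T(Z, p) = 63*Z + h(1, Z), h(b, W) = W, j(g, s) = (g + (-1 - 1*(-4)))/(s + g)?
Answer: 208003/59232 ≈ 3.5117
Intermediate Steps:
j(g, s) = (3 + g)/(g + s) (j(g, s) = (g + (-1 + 4))/(g + s) = (g + 3)/(g + s) = (3 + g)/(g + s))
T(Z, p) = 64*Z (T(Z, p) = 63*Z + Z = 64*Z)
-3544/T(-12, j(0, 6)) - 1361/1234 = -3544/(64*(-12)) - 1361/1234 = -3544/(-768) - 1361*1/1234 = -3544*(-1/768) - 1361/1234 = 443/96 - 1361/1234 = 208003/59232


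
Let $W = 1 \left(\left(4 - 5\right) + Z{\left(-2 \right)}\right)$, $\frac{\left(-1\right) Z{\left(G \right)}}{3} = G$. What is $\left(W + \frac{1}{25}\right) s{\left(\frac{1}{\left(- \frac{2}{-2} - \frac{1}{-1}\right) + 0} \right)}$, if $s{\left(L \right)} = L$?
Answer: $\frac{63}{25} \approx 2.52$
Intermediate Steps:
$Z{\left(G \right)} = - 3 G$
$W = 5$ ($W = 1 \left(\left(4 - 5\right) - -6\right) = 1 \left(\left(4 - 5\right) + 6\right) = 1 \left(-1 + 6\right) = 1 \cdot 5 = 5$)
$\left(W + \frac{1}{25}\right) s{\left(\frac{1}{\left(- \frac{2}{-2} - \frac{1}{-1}\right) + 0} \right)} = \frac{5 + \frac{1}{25}}{\left(- \frac{2}{-2} - \frac{1}{-1}\right) + 0} = \frac{5 + \frac{1}{25}}{\left(\left(-2\right) \left(- \frac{1}{2}\right) - -1\right) + 0} = \frac{126}{25 \left(\left(1 + 1\right) + 0\right)} = \frac{126}{25 \left(2 + 0\right)} = \frac{126}{25 \cdot 2} = \frac{126}{25} \cdot \frac{1}{2} = \frac{63}{25}$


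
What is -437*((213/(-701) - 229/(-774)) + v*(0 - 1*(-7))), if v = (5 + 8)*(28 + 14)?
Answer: -906212797315/542574 ≈ -1.6702e+6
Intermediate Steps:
v = 546 (v = 13*42 = 546)
-437*((213/(-701) - 229/(-774)) + v*(0 - 1*(-7))) = -437*((213/(-701) - 229/(-774)) + 546*(0 - 1*(-7))) = -437*((213*(-1/701) - 229*(-1/774)) + 546*(0 + 7)) = -437*((-213/701 + 229/774) + 546*7) = -437*(-4333/542574 + 3822) = -437*2073713495/542574 = -906212797315/542574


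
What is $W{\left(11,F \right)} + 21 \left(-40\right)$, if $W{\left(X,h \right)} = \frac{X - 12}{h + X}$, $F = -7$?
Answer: $- \frac{3361}{4} \approx -840.25$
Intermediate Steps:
$W{\left(X,h \right)} = \frac{-12 + X}{X + h}$
$W{\left(11,F \right)} + 21 \left(-40\right) = \frac{-12 + 11}{11 - 7} + 21 \left(-40\right) = \frac{1}{4} \left(-1\right) - 840 = - \frac{1}{4} - 840 = - \frac{3361}{4}$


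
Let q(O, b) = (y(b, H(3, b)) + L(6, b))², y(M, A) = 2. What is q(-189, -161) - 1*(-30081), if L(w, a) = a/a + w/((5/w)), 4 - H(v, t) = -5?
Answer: 754626/25 ≈ 30185.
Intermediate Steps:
H(v, t) = 9 (H(v, t) = 4 - 1*(-5) = 4 + 5 = 9)
L(w, a) = 1 + w²/5 (L(w, a) = 1 + w*(w/5) = 1 + w²/5)
q(O, b) = 2601/25 (q(O, b) = (2 + (1 + (⅕)*6²))² = (2 + (1 + (⅕)*36))² = (2 + (1 + 36/5))² = (2 + 41/5)² = (51/5)² = 2601/25)
q(-189, -161) - 1*(-30081) = 2601/25 - 1*(-30081) = 2601/25 + 30081 = 754626/25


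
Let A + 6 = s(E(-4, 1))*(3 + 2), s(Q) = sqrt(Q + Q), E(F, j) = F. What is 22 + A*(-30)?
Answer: 202 - 300*I*sqrt(2) ≈ 202.0 - 424.26*I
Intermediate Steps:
s(Q) = sqrt(2)*sqrt(Q) (s(Q) = sqrt(2*Q) = sqrt(2)*sqrt(Q))
A = -6 + 10*I*sqrt(2) (A = -6 + (sqrt(2)*sqrt(-4))*(3 + 2) = -6 + (sqrt(2)*(2*I))*5 = -6 + (2*I*sqrt(2))*5 = -6 + 10*I*sqrt(2) ≈ -6.0 + 14.142*I)
22 + A*(-30) = 22 + (-6 + 10*I*sqrt(2))*(-30) = 22 + (180 - 300*I*sqrt(2)) = 202 - 300*I*sqrt(2)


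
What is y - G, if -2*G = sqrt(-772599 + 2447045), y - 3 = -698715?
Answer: -698712 + sqrt(1674446)/2 ≈ -6.9807e+5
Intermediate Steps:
y = -698712 (y = 3 - 698715 = -698712)
G = -sqrt(1674446)/2 (G = -sqrt(-772599 + 2447045)/2 = -sqrt(1674446)/2 ≈ -647.00)
y - G = -698712 - (-1)*sqrt(1674446)/2 = -698712 + sqrt(1674446)/2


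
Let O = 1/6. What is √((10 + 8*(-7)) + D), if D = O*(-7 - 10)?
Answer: I*√1758/6 ≈ 6.9881*I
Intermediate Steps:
O = ⅙ ≈ 0.16667
D = -17/6 (D = (-7 - 10)/6 = (⅙)*(-17) = -17/6 ≈ -2.8333)
√((10 + 8*(-7)) + D) = √((10 + 8*(-7)) - 17/6) = √((10 - 56) - 17/6) = √(-46 - 17/6) = √(-293/6) = I*√1758/6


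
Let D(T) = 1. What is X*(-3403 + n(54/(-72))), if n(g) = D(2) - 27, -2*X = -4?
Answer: -6858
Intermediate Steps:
X = 2 (X = -½*(-4) = 2)
n(g) = -26 (n(g) = 1 - 27 = -26)
X*(-3403 + n(54/(-72))) = 2*(-3403 - 26) = 2*(-3429) = -6858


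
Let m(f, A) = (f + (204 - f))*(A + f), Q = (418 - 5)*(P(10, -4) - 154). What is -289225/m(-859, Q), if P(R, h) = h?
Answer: 289225/13487052 ≈ 0.021445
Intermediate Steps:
Q = -65254 (Q = (418 - 5)*(-4 - 154) = 413*(-158) = -65254)
m(f, A) = 204*A + 204*f (m(f, A) = 204*(A + f) = 204*A + 204*f)
-289225/m(-859, Q) = -289225/(204*(-65254) + 204*(-859)) = -289225/(-13311816 - 175236) = -289225/(-13487052) = -289225*(-1/13487052) = 289225/13487052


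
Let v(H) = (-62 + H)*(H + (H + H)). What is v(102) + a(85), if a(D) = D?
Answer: 12325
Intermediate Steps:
v(H) = 3*H*(-62 + H) (v(H) = (-62 + H)*(H + 2*H) = (-62 + H)*(3*H) = 3*H*(-62 + H))
v(102) + a(85) = 3*102*(-62 + 102) + 85 = 3*102*40 + 85 = 12240 + 85 = 12325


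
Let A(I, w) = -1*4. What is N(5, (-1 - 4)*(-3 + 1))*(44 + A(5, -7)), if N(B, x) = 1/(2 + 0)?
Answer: 20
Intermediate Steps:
A(I, w) = -4
N(B, x) = 1/2
N(5, (-1 - 4)*(-3 + 1))*(44 + A(5, -7)) = (44 - 4)/2 = (1/2)*40 = 20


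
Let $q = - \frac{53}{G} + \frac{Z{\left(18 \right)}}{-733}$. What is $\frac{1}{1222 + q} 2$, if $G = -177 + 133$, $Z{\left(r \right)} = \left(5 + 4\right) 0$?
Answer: $\frac{88}{53821} \approx 0.001635$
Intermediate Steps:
$Z{\left(r \right)} = 0$ ($Z{\left(r \right)} = 9 \cdot 0 = 0$)
$G = -44$
$q = \frac{53}{44}$ ($q = - \frac{53}{-44} + \frac{0}{-733} = \left(-53\right) \left(- \frac{1}{44}\right) + 0 \left(- \frac{1}{733}\right) = \frac{53}{44} + 0 = \frac{53}{44} \approx 1.2045$)
$\frac{1}{1222 + q} 2 = \frac{1}{1222 + \frac{53}{44}} \cdot 2 = \frac{1}{\frac{53821}{44}} \cdot 2 = \frac{44}{53821} \cdot 2 = \frac{88}{53821}$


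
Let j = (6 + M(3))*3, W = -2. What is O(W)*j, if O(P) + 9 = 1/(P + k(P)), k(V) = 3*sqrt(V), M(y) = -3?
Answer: -900/11 - 27*I*sqrt(2)/22 ≈ -81.818 - 1.7356*I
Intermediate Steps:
j = 9 (j = (6 - 3)*3 = 3*3 = 9)
O(P) = -9 + 1/(P + 3*sqrt(P))
O(W)*j = ((1 - 27*I*sqrt(2) - 9*(-2))/(-2 + 3*sqrt(-2)))*9 = ((1 - 27*I*sqrt(2) + 18)/(-2 + 3*(I*sqrt(2))))*9 = ((1 - 27*I*sqrt(2) + 18)/(-2 + 3*I*sqrt(2)))*9 = ((19 - 27*I*sqrt(2))/(-2 + 3*I*sqrt(2)))*9 = 9*(19 - 27*I*sqrt(2))/(-2 + 3*I*sqrt(2))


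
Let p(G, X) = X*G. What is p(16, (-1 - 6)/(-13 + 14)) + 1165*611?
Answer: 711703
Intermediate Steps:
p(G, X) = G*X
p(16, (-1 - 6)/(-13 + 14)) + 1165*611 = 16*((-1 - 6)/(-13 + 14)) + 1165*611 = 16*(-7/1) + 711815 = 16*(-7*1) + 711815 = 16*(-7) + 711815 = -112 + 711815 = 711703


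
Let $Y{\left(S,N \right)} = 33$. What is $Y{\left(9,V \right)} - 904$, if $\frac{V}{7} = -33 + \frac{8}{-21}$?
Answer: $-871$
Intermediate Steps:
$V = - \frac{701}{3}$ ($V = 7 \left(-33 + \frac{8}{-21}\right) = 7 \left(-33 + 8 \left(- \frac{1}{21}\right)\right) = 7 \left(-33 - \frac{8}{21}\right) = 7 \left(- \frac{701}{21}\right) = - \frac{701}{3} \approx -233.67$)
$Y{\left(9,V \right)} - 904 = 33 - 904 = -871$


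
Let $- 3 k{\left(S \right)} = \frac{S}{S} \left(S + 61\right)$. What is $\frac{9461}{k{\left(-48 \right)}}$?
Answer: $- \frac{28383}{13} \approx -2183.3$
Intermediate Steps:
$k{\left(S \right)} = - \frac{61}{3} - \frac{S}{3}$ ($k{\left(S \right)} = - \frac{\frac{S}{S} \left(S + 61\right)}{3} = - \frac{1 \left(61 + S\right)}{3} = - \frac{61 + S}{3} = - \frac{61}{3} - \frac{S}{3}$)
$\frac{9461}{k{\left(-48 \right)}} = \frac{9461}{- \frac{61}{3} - -16} = \frac{9461}{- \frac{61}{3} + 16} = \frac{9461}{- \frac{13}{3}} = 9461 \left(- \frac{3}{13}\right) = - \frac{28383}{13}$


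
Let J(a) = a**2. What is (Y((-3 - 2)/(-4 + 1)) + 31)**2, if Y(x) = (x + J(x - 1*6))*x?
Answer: 3087049/729 ≈ 4234.6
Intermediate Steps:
Y(x) = x*(x + (-6 + x)**2) (Y(x) = (x + (x - 1*6)**2)*x = (x + (x - 6)**2)*x = (x + (-6 + x)**2)*x = x*(x + (-6 + x)**2))
(Y((-3 - 2)/(-4 + 1)) + 31)**2 = (((-3 - 2)/(-4 + 1))*((-3 - 2)/(-4 + 1) + (-6 + (-3 - 2)/(-4 + 1))**2) + 31)**2 = ((-5/(-3))*(-5/(-3) + (-6 - 5/(-3))**2) + 31)**2 = ((-5*(-1/3))*(-5*(-1/3) + (-6 - 5*(-1/3))**2) + 31)**2 = (5*(5/3 + (-6 + 5/3)**2)/3 + 31)**2 = (5*(5/3 + (-13/3)**2)/3 + 31)**2 = (5*(5/3 + 169/9)/3 + 31)**2 = ((5/3)*(184/9) + 31)**2 = (920/27 + 31)**2 = (1757/27)**2 = 3087049/729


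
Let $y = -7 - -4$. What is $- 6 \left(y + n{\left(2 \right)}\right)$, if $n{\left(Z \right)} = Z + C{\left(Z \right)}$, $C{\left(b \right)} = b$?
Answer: $-6$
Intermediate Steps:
$y = -3$ ($y = -7 + 4 = -3$)
$n{\left(Z \right)} = 2 Z$ ($n{\left(Z \right)} = Z + Z = 2 Z$)
$- 6 \left(y + n{\left(2 \right)}\right) = - 6 \left(-3 + 2 \cdot 2\right) = - 6 \left(-3 + 4\right) = \left(-6\right) 1 = -6$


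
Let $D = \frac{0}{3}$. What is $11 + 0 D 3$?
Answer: $11$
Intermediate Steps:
$D = 0$ ($D = 0 \cdot \frac{1}{3} = 0$)
$11 + 0 D 3 = 11 + 0 \cdot 0 \cdot 3 = 11 + 0 \cdot 3 = 11 + 0 = 11$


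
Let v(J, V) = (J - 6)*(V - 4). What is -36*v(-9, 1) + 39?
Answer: -1581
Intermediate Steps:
v(J, V) = (-6 + J)*(-4 + V)
-36*v(-9, 1) + 39 = -36*(24 - 6*1 - 4*(-9) - 9*1) + 39 = -36*(24 - 6 + 36 - 9) + 39 = -36*45 + 39 = -1620 + 39 = -1581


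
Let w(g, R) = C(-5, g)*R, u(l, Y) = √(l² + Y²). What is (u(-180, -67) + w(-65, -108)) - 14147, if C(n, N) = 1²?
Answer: -14255 + √36889 ≈ -14063.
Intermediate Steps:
u(l, Y) = √(Y² + l²)
C(n, N) = 1
w(g, R) = R (w(g, R) = 1*R = R)
(u(-180, -67) + w(-65, -108)) - 14147 = (√((-67)² + (-180)²) - 108) - 14147 = (√(4489 + 32400) - 108) - 14147 = (√36889 - 108) - 14147 = (-108 + √36889) - 14147 = -14255 + √36889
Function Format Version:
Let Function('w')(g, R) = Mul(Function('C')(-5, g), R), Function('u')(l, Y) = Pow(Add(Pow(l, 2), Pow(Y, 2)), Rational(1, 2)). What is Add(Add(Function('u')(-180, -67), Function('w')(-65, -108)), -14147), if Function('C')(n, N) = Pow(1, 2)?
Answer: Add(-14255, Pow(36889, Rational(1, 2))) ≈ -14063.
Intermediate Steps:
Function('u')(l, Y) = Pow(Add(Pow(Y, 2), Pow(l, 2)), Rational(1, 2))
Function('C')(n, N) = 1
Function('w')(g, R) = R (Function('w')(g, R) = Mul(1, R) = R)
Add(Add(Function('u')(-180, -67), Function('w')(-65, -108)), -14147) = Add(Add(Pow(Add(Pow(-67, 2), Pow(-180, 2)), Rational(1, 2)), -108), -14147) = Add(Add(Pow(Add(4489, 32400), Rational(1, 2)), -108), -14147) = Add(Add(Pow(36889, Rational(1, 2)), -108), -14147) = Add(Add(-108, Pow(36889, Rational(1, 2))), -14147) = Add(-14255, Pow(36889, Rational(1, 2)))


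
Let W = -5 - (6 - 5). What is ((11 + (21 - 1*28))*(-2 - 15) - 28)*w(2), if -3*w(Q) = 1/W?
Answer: -16/3 ≈ -5.3333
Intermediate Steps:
W = -6 (W = -5 - 1*1 = -5 - 1 = -6)
w(Q) = 1/18 (w(Q) = -⅓/(-6) = -⅓*(-⅙) = 1/18)
((11 + (21 - 1*28))*(-2 - 15) - 28)*w(2) = ((11 + (21 - 1*28))*(-2 - 15) - 28)*(1/18) = ((11 + (21 - 28))*(-17) - 28)*(1/18) = ((11 - 7)*(-17) - 28)*(1/18) = (4*(-17) - 28)*(1/18) = (-68 - 28)*(1/18) = -96*1/18 = -16/3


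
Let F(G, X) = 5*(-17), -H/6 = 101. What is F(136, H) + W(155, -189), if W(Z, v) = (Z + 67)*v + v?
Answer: -42232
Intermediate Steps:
H = -606 (H = -6*101 = -606)
W(Z, v) = v + v*(67 + Z) (W(Z, v) = (67 + Z)*v + v = v*(67 + Z) + v = v + v*(67 + Z))
F(G, X) = -85
F(136, H) + W(155, -189) = -85 - 189*(68 + 155) = -85 - 189*223 = -85 - 42147 = -42232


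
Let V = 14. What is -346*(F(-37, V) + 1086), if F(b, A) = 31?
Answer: -386482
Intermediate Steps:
-346*(F(-37, V) + 1086) = -346*(31 + 1086) = -346*1117 = -386482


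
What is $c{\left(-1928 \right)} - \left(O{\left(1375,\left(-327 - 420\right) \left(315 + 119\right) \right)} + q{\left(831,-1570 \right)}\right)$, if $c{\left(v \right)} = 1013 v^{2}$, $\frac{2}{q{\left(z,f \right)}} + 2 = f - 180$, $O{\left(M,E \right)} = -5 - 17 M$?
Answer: $\frac{3298604956273}{876} \approx 3.7655 \cdot 10^{9}$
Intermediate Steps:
$q{\left(z,f \right)} = \frac{2}{-182 + f}$ ($q{\left(z,f \right)} = \frac{2}{-2 + \left(f - 180\right)} = \frac{2}{-2 + \left(-180 + f\right)} = \frac{2}{-182 + f}$)
$c{\left(-1928 \right)} - \left(O{\left(1375,\left(-327 - 420\right) \left(315 + 119\right) \right)} + q{\left(831,-1570 \right)}\right) = 1013 \left(-1928\right)^{2} - \left(\left(-5 - 23375\right) + \frac{2}{-182 - 1570}\right) = 1013 \cdot 3717184 - \left(\left(-5 - 23375\right) + \frac{2}{-1752}\right) = 3765507392 - \left(-23380 + 2 \left(- \frac{1}{1752}\right)\right) = 3765507392 - \left(-23380 - \frac{1}{876}\right) = 3765507392 - - \frac{20480881}{876} = 3765507392 + \frac{20480881}{876} = \frac{3298604956273}{876}$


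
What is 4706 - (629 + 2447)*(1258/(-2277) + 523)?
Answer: -3648534026/2277 ≈ -1.6023e+6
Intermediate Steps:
4706 - (629 + 2447)*(1258/(-2277) + 523) = 4706 - 3076*(1258*(-1/2277) + 523) = 4706 - 3076*(-1258/2277 + 523) = 4706 - 3076*1189613/2277 = 4706 - 1*3659249588/2277 = 4706 - 3659249588/2277 = -3648534026/2277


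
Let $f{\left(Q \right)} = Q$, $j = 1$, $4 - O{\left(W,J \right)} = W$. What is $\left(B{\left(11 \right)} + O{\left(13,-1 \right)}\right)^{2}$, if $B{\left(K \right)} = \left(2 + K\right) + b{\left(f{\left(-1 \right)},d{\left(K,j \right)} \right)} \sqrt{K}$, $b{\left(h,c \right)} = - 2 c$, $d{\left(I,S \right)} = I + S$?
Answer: $6352 - 192 \sqrt{11} \approx 5715.2$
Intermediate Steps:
$O{\left(W,J \right)} = 4 - W$
$B{\left(K \right)} = 2 + K + \sqrt{K} \left(-2 - 2 K\right)$ ($B{\left(K \right)} = \left(2 + K\right) + - 2 \left(K + 1\right) \sqrt{K} = \left(2 + K\right) + - 2 \left(1 + K\right) \sqrt{K} = \left(2 + K\right) + \left(-2 - 2 K\right) \sqrt{K} = \left(2 + K\right) + \sqrt{K} \left(-2 - 2 K\right) = 2 + K + \sqrt{K} \left(-2 - 2 K\right)$)
$\left(B{\left(11 \right)} + O{\left(13,-1 \right)}\right)^{2} = \left(\left(2 + 11 - 2 \sqrt{11} \left(1 + 11\right)\right) + \left(4 - 13\right)\right)^{2} = \left(\left(2 + 11 - 2 \sqrt{11} \cdot 12\right) + \left(4 - 13\right)\right)^{2} = \left(\left(2 + 11 - 24 \sqrt{11}\right) - 9\right)^{2} = \left(\left(13 - 24 \sqrt{11}\right) - 9\right)^{2} = \left(4 - 24 \sqrt{11}\right)^{2}$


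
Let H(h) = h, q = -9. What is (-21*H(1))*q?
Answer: 189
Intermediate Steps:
(-21*H(1))*q = -21*1*(-9) = -21*(-9) = 189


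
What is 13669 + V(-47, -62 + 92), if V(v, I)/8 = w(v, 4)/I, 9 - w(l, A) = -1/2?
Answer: 205073/15 ≈ 13672.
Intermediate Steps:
w(l, A) = 19/2 (w(l, A) = 9 - (-1)/2 = 9 - 1*(-½) = 9 + ½ = 19/2)
V(v, I) = 76/I (V(v, I) = 8*(19/(2*I)) = 76/I)
13669 + V(-47, -62 + 92) = 13669 + 76/(-62 + 92) = 13669 + 76/30 = 13669 + 76*(1/30) = 13669 + 38/15 = 205073/15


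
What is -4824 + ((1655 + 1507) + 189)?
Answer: -1473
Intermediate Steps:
-4824 + ((1655 + 1507) + 189) = -4824 + (3162 + 189) = -4824 + 3351 = -1473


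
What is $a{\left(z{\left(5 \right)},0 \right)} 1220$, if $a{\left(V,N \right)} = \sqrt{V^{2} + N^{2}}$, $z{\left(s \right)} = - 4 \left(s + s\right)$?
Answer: $48800$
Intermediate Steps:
$z{\left(s \right)} = - 8 s$ ($z{\left(s \right)} = - 4 \cdot 2 s = - 8 s$)
$a{\left(V,N \right)} = \sqrt{N^{2} + V^{2}}$
$a{\left(z{\left(5 \right)},0 \right)} 1220 = \sqrt{0^{2} + \left(\left(-8\right) 5\right)^{2}} \cdot 1220 = \sqrt{0 + \left(-40\right)^{2}} \cdot 1220 = \sqrt{0 + 1600} \cdot 1220 = \sqrt{1600} \cdot 1220 = 40 \cdot 1220 = 48800$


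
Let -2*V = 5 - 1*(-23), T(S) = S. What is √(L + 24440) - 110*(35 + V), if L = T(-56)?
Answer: -2310 + 8*√381 ≈ -2153.8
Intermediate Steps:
V = -14 (V = -(5 - 1*(-23))/2 = -(5 + 23)/2 = -½*28 = -14)
L = -56
√(L + 24440) - 110*(35 + V) = √(-56 + 24440) - 110*(35 - 14) = √24384 - 110*21 = 8*√381 - 2310 = -2310 + 8*√381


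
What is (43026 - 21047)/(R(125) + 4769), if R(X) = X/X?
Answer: 21979/4770 ≈ 4.6078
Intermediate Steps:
R(X) = 1
(43026 - 21047)/(R(125) + 4769) = (43026 - 21047)/(1 + 4769) = 21979/4770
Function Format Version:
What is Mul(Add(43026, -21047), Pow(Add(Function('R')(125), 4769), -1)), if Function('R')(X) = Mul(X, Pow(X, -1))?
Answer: Rational(21979, 4770) ≈ 4.6078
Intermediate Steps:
Function('R')(X) = 1
Mul(Add(43026, -21047), Pow(Add(Function('R')(125), 4769), -1)) = Mul(Add(43026, -21047), Pow(Add(1, 4769), -1)) = Mul(21979, Pow(4770, -1)) = Mul(21979, Rational(1, 4770)) = Rational(21979, 4770)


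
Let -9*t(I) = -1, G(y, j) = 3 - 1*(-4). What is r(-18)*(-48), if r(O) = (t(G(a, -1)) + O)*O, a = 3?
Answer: -15456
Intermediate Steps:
G(y, j) = 7 (G(y, j) = 3 + 4 = 7)
t(I) = ⅑ (t(I) = -⅑*(-1) = ⅑)
r(O) = O*(⅑ + O) (r(O) = (⅑ + O)*O = O*(⅑ + O))
r(-18)*(-48) = -18*(⅑ - 18)*(-48) = -18*(-161/9)*(-48) = 322*(-48) = -15456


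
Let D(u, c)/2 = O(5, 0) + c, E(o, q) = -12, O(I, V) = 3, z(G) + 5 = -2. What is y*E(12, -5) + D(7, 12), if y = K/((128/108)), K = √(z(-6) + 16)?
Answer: -3/8 ≈ -0.37500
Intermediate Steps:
z(G) = -7 (z(G) = -5 - 2 = -7)
K = 3 (K = √(-7 + 16) = √9 = 3)
D(u, c) = 6 + 2*c (D(u, c) = 2*(3 + c) = 6 + 2*c)
y = 81/32 (y = 3/((128/108)) = 3/((128*(1/108))) = 3/(32/27) = 3*(27/32) = 81/32 ≈ 2.5313)
y*E(12, -5) + D(7, 12) = (81/32)*(-12) + (6 + 2*12) = -243/8 + (6 + 24) = -243/8 + 30 = -3/8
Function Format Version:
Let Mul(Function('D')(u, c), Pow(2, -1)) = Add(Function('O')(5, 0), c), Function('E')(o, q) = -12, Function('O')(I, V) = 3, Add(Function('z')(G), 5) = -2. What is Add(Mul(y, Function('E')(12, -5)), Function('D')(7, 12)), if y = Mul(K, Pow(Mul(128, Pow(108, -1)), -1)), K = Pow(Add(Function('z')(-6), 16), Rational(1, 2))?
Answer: Rational(-3, 8) ≈ -0.37500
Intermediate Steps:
Function('z')(G) = -7 (Function('z')(G) = Add(-5, -2) = -7)
K = 3 (K = Pow(Add(-7, 16), Rational(1, 2)) = Pow(9, Rational(1, 2)) = 3)
Function('D')(u, c) = Add(6, Mul(2, c)) (Function('D')(u, c) = Mul(2, Add(3, c)) = Add(6, Mul(2, c)))
y = Rational(81, 32) (y = Mul(3, Pow(Mul(128, Pow(108, -1)), -1)) = Mul(3, Pow(Mul(128, Rational(1, 108)), -1)) = Mul(3, Pow(Rational(32, 27), -1)) = Mul(3, Rational(27, 32)) = Rational(81, 32) ≈ 2.5313)
Add(Mul(y, Function('E')(12, -5)), Function('D')(7, 12)) = Add(Mul(Rational(81, 32), -12), Add(6, Mul(2, 12))) = Add(Rational(-243, 8), Add(6, 24)) = Add(Rational(-243, 8), 30) = Rational(-3, 8)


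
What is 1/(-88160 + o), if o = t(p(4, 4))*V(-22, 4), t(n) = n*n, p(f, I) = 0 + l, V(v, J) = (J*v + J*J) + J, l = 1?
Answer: -1/88228 ≈ -1.1334e-5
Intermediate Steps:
V(v, J) = J + J**2 + J*v (V(v, J) = (J*v + J**2) + J = (J**2 + J*v) + J = J + J**2 + J*v)
p(f, I) = 1 (p(f, I) = 0 + 1 = 1)
t(n) = n**2
o = -68 (o = 1**2*(4*(1 + 4 - 22)) = 1*(4*(-17)) = 1*(-68) = -68)
1/(-88160 + o) = 1/(-88160 - 68) = 1/(-88228) = -1/88228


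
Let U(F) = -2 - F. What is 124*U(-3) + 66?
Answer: 190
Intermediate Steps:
124*U(-3) + 66 = 124*(-2 - 1*(-3)) + 66 = 124*(-2 + 3) + 66 = 124*1 + 66 = 124 + 66 = 190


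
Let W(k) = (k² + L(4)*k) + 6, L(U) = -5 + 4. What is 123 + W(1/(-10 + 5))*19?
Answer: 6039/25 ≈ 241.56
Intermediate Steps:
L(U) = -1
W(k) = 6 + k² - k (W(k) = (k² - k) + 6 = 6 + k² - k)
123 + W(1/(-10 + 5))*19 = 123 + (6 + (1/(-10 + 5))² - 1/(-10 + 5))*19 = 123 + (6 + (1/(-5))² - 1/(-5))*19 = 123 + (6 + (-⅕)² - 1*(-⅕))*19 = 123 + (6 + 1/25 + ⅕)*19 = 123 + (156/25)*19 = 123 + 2964/25 = 6039/25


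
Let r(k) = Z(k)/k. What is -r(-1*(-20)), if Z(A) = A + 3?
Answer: -23/20 ≈ -1.1500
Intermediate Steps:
Z(A) = 3 + A
r(k) = (3 + k)/k
-r(-1*(-20)) = -(3 - 1*(-20))/((-1*(-20))) = -(3 + 20)/20 = -23/20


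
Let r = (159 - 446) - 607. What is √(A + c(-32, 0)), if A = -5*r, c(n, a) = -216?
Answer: √4254 ≈ 65.223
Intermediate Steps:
r = -894 (r = -287 - 607 = -894)
A = 4470 (A = -5*(-894) = 4470)
√(A + c(-32, 0)) = √(4470 - 216) = √4254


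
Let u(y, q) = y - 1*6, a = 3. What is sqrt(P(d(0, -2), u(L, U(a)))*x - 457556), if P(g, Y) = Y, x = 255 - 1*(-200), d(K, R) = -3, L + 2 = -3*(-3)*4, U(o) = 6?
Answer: 12*I*sqrt(3089) ≈ 666.95*I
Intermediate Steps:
L = 34 (L = -2 - 3*(-3)*4 = -2 + 9*4 = -2 + 36 = 34)
u(y, q) = -6 + y (u(y, q) = y - 6 = -6 + y)
x = 455 (x = 255 + 200 = 455)
sqrt(P(d(0, -2), u(L, U(a)))*x - 457556) = sqrt((-6 + 34)*455 - 457556) = sqrt(28*455 - 457556) = sqrt(12740 - 457556) = sqrt(-444816) = 12*I*sqrt(3089)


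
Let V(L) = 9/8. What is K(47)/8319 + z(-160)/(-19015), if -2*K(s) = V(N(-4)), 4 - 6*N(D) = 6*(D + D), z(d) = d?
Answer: 1408367/168731504 ≈ 0.0083468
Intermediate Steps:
N(D) = 2/3 - 2*D (N(D) = 2/3 - (D + D) = 2/3 - 2*D)
V(L) = 9/8 (V(L) = 9*(1/8) = 9/8)
K(s) = -9/16 (K(s) = -1/2*9/8 = -9/16)
K(47)/8319 + z(-160)/(-19015) = -9/16/8319 - 160/(-19015) = -9/16*1/8319 - 160*(-1/19015) = -3/44368 + 32/3803 = 1408367/168731504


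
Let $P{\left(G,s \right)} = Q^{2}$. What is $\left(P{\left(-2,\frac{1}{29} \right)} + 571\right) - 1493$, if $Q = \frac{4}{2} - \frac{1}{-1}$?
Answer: $-913$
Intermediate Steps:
$Q = 3$ ($Q = 4 \cdot \frac{1}{2} - -1 = 2 + 1 = 3$)
$P{\left(G,s \right)} = 9$ ($P{\left(G,s \right)} = 3^{2} = 9$)
$\left(P{\left(-2,\frac{1}{29} \right)} + 571\right) - 1493 = \left(9 + 571\right) - 1493 = 580 - 1493 = -913$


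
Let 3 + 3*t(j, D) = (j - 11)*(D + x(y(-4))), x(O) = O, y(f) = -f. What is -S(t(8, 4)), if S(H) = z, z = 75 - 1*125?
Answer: 50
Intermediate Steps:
t(j, D) = -1 + (-11 + j)*(4 + D)/3 (t(j, D) = -1 + ((j - 11)*(D - 1*(-4)))/3 = -1 + ((-11 + j)*(D + 4))/3 = -1 + ((-11 + j)*(4 + D))/3 = -1 + (-11 + j)*(4 + D)/3)
z = -50 (z = 75 - 125 = -50)
S(H) = -50
-S(t(8, 4)) = -1*(-50) = 50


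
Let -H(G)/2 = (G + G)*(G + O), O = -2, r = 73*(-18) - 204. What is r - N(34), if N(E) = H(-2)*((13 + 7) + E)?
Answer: 210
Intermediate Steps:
r = -1518 (r = -1314 - 204 = -1518)
H(G) = -4*G*(-2 + G) (H(G) = -2*(G + G)*(G - 2) = -2*2*G*(-2 + G) = -4*G*(-2 + G))
N(E) = -640 - 32*E (N(E) = (4*(-2)*(2 - 1*(-2)))*((13 + 7) + E) = (4*(-2)*(2 + 2))*(20 + E) = (4*(-2)*4)*(20 + E) = -32*(20 + E) = -640 - 32*E)
r - N(34) = -1518 - (-640 - 32*34) = -1518 - (-640 - 1088) = -1518 - 1*(-1728) = -1518 + 1728 = 210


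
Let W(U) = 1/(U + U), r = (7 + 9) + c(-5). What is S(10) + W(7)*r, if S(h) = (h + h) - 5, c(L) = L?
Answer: 221/14 ≈ 15.786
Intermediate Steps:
r = 11 (r = (7 + 9) - 5 = 16 - 5 = 11)
S(h) = -5 + 2*h (S(h) = 2*h - 5 = -5 + 2*h)
W(U) = 1/(2*U)
S(10) + W(7)*r = (-5 + 2*10) + ((½)/7)*11 = (-5 + 20) + ((½)*(⅐))*11 = 15 + (1/14)*11 = 15 + 11/14 = 221/14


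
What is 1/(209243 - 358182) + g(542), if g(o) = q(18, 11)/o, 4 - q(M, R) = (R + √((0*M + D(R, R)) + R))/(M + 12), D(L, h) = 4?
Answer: 16218091/2421748140 - √15/16260 ≈ 0.0064587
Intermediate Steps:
q(M, R) = 4 - (R + √(4 + R))/(12 + M) (q(M, R) = 4 - (R + √((0*M + 4) + R))/(M + 12) = 4 - (R + √((0 + 4) + R))/(12 + M) = 4 - (R + √(4 + R))/(12 + M))
g(o) = (109/30 - √15/30)/o (g(o) = ((48 - 1*11 - √(4 + 11) + 4*18)/(12 + 18))/o = ((48 - 11 - √15 + 72)/30)/o = ((109 - √15)/30)/o = (109/30 - √15/30)/o)
1/(209243 - 358182) + g(542) = 1/(209243 - 358182) + (1/30)*(109 - √15)/542 = 1/(-148939) + (1/30)*(1/542)*(109 - √15) = -1/148939 + (109/16260 - √15/16260) = 16218091/2421748140 - √15/16260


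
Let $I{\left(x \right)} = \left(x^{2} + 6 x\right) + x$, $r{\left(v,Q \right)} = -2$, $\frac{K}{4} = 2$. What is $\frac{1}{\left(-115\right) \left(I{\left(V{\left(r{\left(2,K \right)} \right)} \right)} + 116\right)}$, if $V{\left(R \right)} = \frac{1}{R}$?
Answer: $- \frac{4}{51865} \approx -7.7123 \cdot 10^{-5}$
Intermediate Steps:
$K = 8$ ($K = 4 \cdot 2 = 8$)
$I{\left(x \right)} = x^{2} + 7 x$
$\frac{1}{\left(-115\right) \left(I{\left(V{\left(r{\left(2,K \right)} \right)} \right)} + 116\right)} = \frac{1}{\left(-115\right) \left(\frac{7 + \frac{1}{-2}}{-2} + 116\right)} = \frac{1}{\left(-115\right) \left(- \frac{7 - \frac{1}{2}}{2} + 116\right)} = \frac{1}{\left(-115\right) \left(\left(- \frac{1}{2}\right) \frac{13}{2} + 116\right)} = \frac{1}{\left(-115\right) \left(- \frac{13}{4} + 116\right)} = \frac{1}{\left(-115\right) \frac{451}{4}} = \frac{1}{- \frac{51865}{4}} = - \frac{4}{51865}$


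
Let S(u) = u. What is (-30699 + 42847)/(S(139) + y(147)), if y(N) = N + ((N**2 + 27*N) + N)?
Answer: 12148/26011 ≈ 0.46703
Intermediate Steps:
y(N) = N**2 + 29*N (y(N) = N + (N**2 + 28*N) = N**2 + 29*N)
(-30699 + 42847)/(S(139) + y(147)) = (-30699 + 42847)/(139 + 147*(29 + 147)) = 12148/(139 + 147*176) = 12148/(139 + 25872) = 12148/26011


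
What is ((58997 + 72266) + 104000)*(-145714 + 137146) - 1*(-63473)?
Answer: -2015669911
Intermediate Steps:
((58997 + 72266) + 104000)*(-145714 + 137146) - 1*(-63473) = (131263 + 104000)*(-8568) + 63473 = 235263*(-8568) + 63473 = -2015733384 + 63473 = -2015669911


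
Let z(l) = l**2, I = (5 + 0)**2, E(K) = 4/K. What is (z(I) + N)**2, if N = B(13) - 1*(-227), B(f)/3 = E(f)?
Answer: 122943744/169 ≈ 7.2748e+5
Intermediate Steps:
B(f) = 12/f (B(f) = 3*(4/f) = 12/f)
N = 2963/13 (N = 12/13 - 1*(-227) = 12*(1/13) + 227 = 12/13 + 227 = 2963/13 ≈ 227.92)
I = 25 (I = 5**2 = 25)
(z(I) + N)**2 = (25**2 + 2963/13)**2 = (625 + 2963/13)**2 = (11088/13)**2 = 122943744/169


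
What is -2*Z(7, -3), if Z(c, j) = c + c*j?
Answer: 28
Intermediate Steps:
-2*Z(7, -3) = -14*(1 - 3) = -14*(-2) = -2*(-14) = 28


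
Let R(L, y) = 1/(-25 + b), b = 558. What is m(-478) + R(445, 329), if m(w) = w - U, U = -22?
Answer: -243047/533 ≈ -456.00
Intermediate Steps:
m(w) = 22 + w (m(w) = w - 1*(-22) = w + 22 = 22 + w)
R(L, y) = 1/533 (R(L, y) = 1/(-25 + 558) = 1/533)
m(-478) + R(445, 329) = (22 - 478) + 1/533 = -456 + 1/533 = -243047/533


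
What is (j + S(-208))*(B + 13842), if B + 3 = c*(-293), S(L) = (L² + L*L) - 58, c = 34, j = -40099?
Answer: 179780367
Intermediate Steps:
S(L) = -58 + 2*L² (S(L) = (L² + L²) - 58 = 2*L² - 58 = -58 + 2*L²)
B = -9965 (B = -3 + 34*(-293) = -3 - 9962 = -9965)
(j + S(-208))*(B + 13842) = (-40099 + (-58 + 2*(-208)²))*(-9965 + 13842) = (-40099 + (-58 + 2*43264))*3877 = (-40099 + (-58 + 86528))*3877 = (-40099 + 86470)*3877 = 46371*3877 = 179780367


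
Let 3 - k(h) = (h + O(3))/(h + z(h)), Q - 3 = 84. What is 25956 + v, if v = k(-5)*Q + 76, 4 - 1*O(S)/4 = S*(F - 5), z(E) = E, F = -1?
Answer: 270151/10 ≈ 27015.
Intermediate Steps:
Q = 87 (Q = 3 + 84 = 87)
O(S) = 16 + 24*S (O(S) = 16 - 4*S*(-1 - 5) = 16 - 4*S*(-6) = 16 - (-24)*S = 16 + 24*S)
k(h) = 3 - (88 + h)/(2*h) (k(h) = 3 - (h + (16 + 24*3))/(h + h) = 3 - (h + (16 + 72))/(2*h) = 3 - (h + 88)*1/(2*h) = 3 - (88 + h)*1/(2*h) = 3 - (88 + h)/(2*h))
v = 10591/10 (v = (5/2 - 44/(-5))*87 + 76 = (5/2 - 44*(-⅕))*87 + 76 = (5/2 + 44/5)*87 + 76 = (113/10)*87 + 76 = 9831/10 + 76 = 10591/10 ≈ 1059.1)
25956 + v = 25956 + 10591/10 = 270151/10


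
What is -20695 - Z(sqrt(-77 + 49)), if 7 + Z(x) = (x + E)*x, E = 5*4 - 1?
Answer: -20660 - 38*I*sqrt(7) ≈ -20660.0 - 100.54*I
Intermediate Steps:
E = 19 (E = 20 - 1 = 19)
Z(x) = -7 + x*(19 + x) (Z(x) = -7 + (x + 19)*x = -7 + (19 + x)*x = -7 + x*(19 + x))
-20695 - Z(sqrt(-77 + 49)) = -20695 - (-7 + (sqrt(-77 + 49))**2 + 19*sqrt(-77 + 49)) = -20695 - (-7 + (sqrt(-28))**2 + 19*sqrt(-28)) = -20695 - (-7 + (2*I*sqrt(7))**2 + 19*(2*I*sqrt(7))) = -20695 - (-7 - 28 + 38*I*sqrt(7)) = -20695 - (-35 + 38*I*sqrt(7)) = -20695 + (35 - 38*I*sqrt(7)) = -20660 - 38*I*sqrt(7)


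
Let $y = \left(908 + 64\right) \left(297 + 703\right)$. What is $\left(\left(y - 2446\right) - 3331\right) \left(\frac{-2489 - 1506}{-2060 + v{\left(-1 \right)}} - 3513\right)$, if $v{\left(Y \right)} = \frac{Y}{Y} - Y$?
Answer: $- \frac{6981694538257}{2058} \approx -3.3925 \cdot 10^{9}$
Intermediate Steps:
$y = 972000$ ($y = 972 \cdot 1000 = 972000$)
$v{\left(Y \right)} = 1 - Y$
$\left(\left(y - 2446\right) - 3331\right) \left(\frac{-2489 - 1506}{-2060 + v{\left(-1 \right)}} - 3513\right) = \left(\left(972000 - 2446\right) - 3331\right) \left(\frac{-2489 - 1506}{-2060 + \left(1 - -1\right)} - 3513\right) = \left(\left(972000 - 2446\right) - 3331\right) \left(- \frac{3995}{-2060 + \left(1 + 1\right)} - 3513\right) = \left(969554 - 3331\right) \left(- \frac{3995}{-2060 + 2} - 3513\right) = 966223 \left(- \frac{3995}{-2058} - 3513\right) = 966223 \left(\left(-3995\right) \left(- \frac{1}{2058}\right) - 3513\right) = 966223 \left(\frac{3995}{2058} - 3513\right) = 966223 \left(- \frac{7225759}{2058}\right) = - \frac{6981694538257}{2058}$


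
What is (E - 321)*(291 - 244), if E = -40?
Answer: -16967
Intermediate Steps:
(E - 321)*(291 - 244) = (-40 - 321)*(291 - 244) = -361*47 = -16967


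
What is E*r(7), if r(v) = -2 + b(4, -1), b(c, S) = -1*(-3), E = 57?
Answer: 57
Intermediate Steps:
b(c, S) = 3
r(v) = 1 (r(v) = -2 + 3 = 1)
E*r(7) = 57*1 = 57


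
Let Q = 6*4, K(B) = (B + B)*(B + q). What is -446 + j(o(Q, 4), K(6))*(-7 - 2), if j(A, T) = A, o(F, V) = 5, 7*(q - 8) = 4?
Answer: -491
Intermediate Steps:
q = 60/7 (q = 8 + (⅐)*4 = 8 + 4/7 = 60/7 ≈ 8.5714)
K(B) = 2*B*(60/7 + B) (K(B) = (B + B)*(B + 60/7) = (2*B)*(60/7 + B) = 2*B*(60/7 + B))
Q = 24
-446 + j(o(Q, 4), K(6))*(-7 - 2) = -446 + 5*(-7 - 2) = -446 + 5*(-9) = -446 - 45 = -491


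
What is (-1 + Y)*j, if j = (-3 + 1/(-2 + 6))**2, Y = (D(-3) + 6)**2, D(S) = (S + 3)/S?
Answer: 4235/16 ≈ 264.69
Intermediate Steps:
D(S) = (3 + S)/S
Y = 36 (Y = ((3 - 3)/(-3) + 6)**2 = (-1/3*0 + 6)**2 = (0 + 6)**2 = 6**2 = 36)
j = 121/16 (j = (-3 + 1/4)**2 = (-11/4)**2 = 121/16 ≈ 7.5625)
(-1 + Y)*j = (-1 + 36)*(121/16) = 35*(121/16) = 4235/16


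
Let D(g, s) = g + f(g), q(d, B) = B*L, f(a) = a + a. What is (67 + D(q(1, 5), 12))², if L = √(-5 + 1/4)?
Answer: 13681/4 + 1005*I*√19 ≈ 3420.3 + 4380.7*I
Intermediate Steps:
L = I*√19/2 (L = √(-5 + ¼) = √(-19/4) = I*√19/2 ≈ 2.1795*I)
f(a) = 2*a
q(d, B) = I*B*√19/2 (q(d, B) = B*(I*√19/2) = I*B*√19/2)
D(g, s) = 3*g (D(g, s) = g + 2*g = 3*g)
(67 + D(q(1, 5), 12))² = (67 + 3*((½)*I*5*√19))² = (67 + 3*(5*I*√19/2))² = (67 + 15*I*√19/2)²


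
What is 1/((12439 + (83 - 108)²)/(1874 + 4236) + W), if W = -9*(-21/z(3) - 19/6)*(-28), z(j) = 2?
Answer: -3055/10514888 ≈ -0.00029054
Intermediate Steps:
W = -3444 (W = -9*(-21/2 - 19/6)*(-28) = -9*(-41/3)*(-28) = 123*(-28) = -3444)
1/((12439 + (83 - 108)²)/(1874 + 4236) + W) = 1/((12439 + (83 - 108)²)/(1874 + 4236) - 3444) = 1/((12439 + (-25)²)/6110 - 3444) = 1/((12439 + 625)*(1/6110) - 3444) = 1/(13064*(1/6110) - 3444) = 1/(6532/3055 - 3444) = 1/(-10514888/3055) = -3055/10514888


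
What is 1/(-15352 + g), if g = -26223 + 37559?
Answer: -1/4016 ≈ -0.00024900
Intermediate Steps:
g = 11336
1/(-15352 + g) = 1/(-15352 + 11336) = 1/(-4016) = -1/4016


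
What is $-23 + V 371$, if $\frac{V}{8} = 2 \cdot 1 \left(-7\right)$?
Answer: $-41575$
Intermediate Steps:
$V = -112$ ($V = 8 \cdot 2 \cdot 1 \left(-7\right) = 8 \cdot 2 \left(-7\right) = 8 \left(-14\right) = -112$)
$-23 + V 371 = -23 - 41552 = -41575$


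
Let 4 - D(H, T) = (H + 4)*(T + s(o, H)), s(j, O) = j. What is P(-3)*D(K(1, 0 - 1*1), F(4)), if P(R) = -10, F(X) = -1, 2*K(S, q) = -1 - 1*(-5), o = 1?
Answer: -40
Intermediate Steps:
K(S, q) = 2 (K(S, q) = (-1 - 1*(-5))/2 = (-1 + 5)/2 = (½)*4 = 2)
D(H, T) = 4 - (1 + T)*(4 + H) (D(H, T) = 4 - (H + 4)*(T + 1) = 4 - (4 + H)*(1 + T) = 4 - (1 + T)*(4 + H))
P(-3)*D(K(1, 0 - 1*1), F(4)) = -10*(-1*2 - 4*(-1) - 1*2*(-1)) = -10*(-2 + 4 + 2) = -10*4 = -40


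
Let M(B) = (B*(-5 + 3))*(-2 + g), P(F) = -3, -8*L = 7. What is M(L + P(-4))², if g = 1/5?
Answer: 77841/400 ≈ 194.60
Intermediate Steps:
g = ⅕ ≈ 0.20000
L = -7/8 (L = -⅛*7 = -7/8 ≈ -0.87500)
M(B) = 18*B/5 (M(B) = (B*(-5 + 3))*(-2 + ⅕) = (B*(-2))*(-9/5) = -2*B*(-9/5) = 18*B/5)
M(L + P(-4))² = (18*(-7/8 - 3)/5)² = ((18/5)*(-31/8))² = (-279/20)² = 77841/400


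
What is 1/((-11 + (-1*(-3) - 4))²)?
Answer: 1/144 ≈ 0.0069444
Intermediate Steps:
1/((-11 + (-1*(-3) - 4))²) = 1/((-11 + (3 - 4))²) = 1/((-11 - 1)²) = 1/((-12)²) = 1/144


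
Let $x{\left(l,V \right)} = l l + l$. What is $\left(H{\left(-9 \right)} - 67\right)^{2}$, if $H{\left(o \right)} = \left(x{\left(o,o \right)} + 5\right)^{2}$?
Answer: $34363044$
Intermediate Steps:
$x{\left(l,V \right)} = l + l^{2}$ ($x{\left(l,V \right)} = l^{2} + l = l + l^{2}$)
$H{\left(o \right)} = \left(5 + o \left(1 + o\right)\right)^{2}$ ($H{\left(o \right)} = \left(o \left(1 + o\right) + 5\right)^{2} = \left(5 + o \left(1 + o\right)\right)^{2}$)
$\left(H{\left(-9 \right)} - 67\right)^{2} = \left(\left(5 - 9 \left(1 - 9\right)\right)^{2} - 67\right)^{2} = \left(\left(5 - -72\right)^{2} - 67\right)^{2} = \left(\left(5 + 72\right)^{2} - 67\right)^{2} = \left(77^{2} - 67\right)^{2} = \left(5929 - 67\right)^{2} = 5862^{2} = 34363044$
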